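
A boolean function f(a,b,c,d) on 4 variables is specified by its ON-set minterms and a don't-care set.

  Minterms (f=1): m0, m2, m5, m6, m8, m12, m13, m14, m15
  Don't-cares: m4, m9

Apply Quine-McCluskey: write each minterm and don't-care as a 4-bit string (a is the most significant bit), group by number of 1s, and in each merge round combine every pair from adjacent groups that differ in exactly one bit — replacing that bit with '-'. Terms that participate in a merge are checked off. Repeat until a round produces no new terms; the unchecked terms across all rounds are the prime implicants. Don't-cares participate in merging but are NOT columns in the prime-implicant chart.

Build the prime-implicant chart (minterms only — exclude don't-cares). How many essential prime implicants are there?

3

size-2^0 implicants → 0000(✓)  0010(✓)  0100(✓)  0101(✓)  0110(✓)  1000(✓)  1001(✓)  1100(✓)  1101(✓)  1110(✓)  1111(✓)
size-2^1 implicants → -000(✓)  -100(✓)  -101(✓)  -110(✓)  0-00(✓)  0-10(✓)  00-0(✓)  01-0(✓)  010-(✓)  1-00(✓)  1-01(✓)  100-(✓)  11-0(✓)  11-1(✓)  110-(✓)  111-(✓)
size-2^2 implicants → --00  -1-0  -10-  0--0  1-0-  11--
Unchecked terms (primes): --00, -1-0, -10-, 0--0, 1-0-, 11--
Minterm coverage:
  m0 ⊆ --00,0--0
  m2 ⊆ 0--0 [E]
  m5 ⊆ -10- [E]
  m6 ⊆ -1-0,0--0
  m8 ⊆ --00,1-0-
  m12 ⊆ --00,-1-0,-10-,1-0-,11--
  m13 ⊆ -10-,1-0-,11--
  m14 ⊆ -1-0,11--
  m15 ⊆ 11-- [E]
E = {-10-, 0--0, 11--}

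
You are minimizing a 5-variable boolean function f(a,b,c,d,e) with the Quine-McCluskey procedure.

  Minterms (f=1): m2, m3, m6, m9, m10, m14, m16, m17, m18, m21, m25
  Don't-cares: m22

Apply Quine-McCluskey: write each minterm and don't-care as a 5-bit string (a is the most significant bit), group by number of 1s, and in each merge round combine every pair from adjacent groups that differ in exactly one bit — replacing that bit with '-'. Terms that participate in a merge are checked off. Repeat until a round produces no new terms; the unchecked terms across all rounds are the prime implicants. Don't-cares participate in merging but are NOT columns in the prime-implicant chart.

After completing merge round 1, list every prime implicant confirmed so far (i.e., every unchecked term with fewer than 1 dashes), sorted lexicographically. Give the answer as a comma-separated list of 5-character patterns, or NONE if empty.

NONE

Round 0: 00010✓ 00011✓ 00110✓ 01001✓ 01010✓ 01110✓ 10000✓ 10001✓ 10010✓ 10101✓ 10110✓ 11001✓
Round 1: -0010✓ -0110✓ -1001 0-010✓ 0-110✓ 00-10✓ 0001- 01-10✓ 1-001 10-01 10-10✓ 100-0 1000-
Round 2: -0-10 0--10
PIs = {-0-10, -1001, 0--10, 0001-, 1-001, 10-01, 100-0, 1000-}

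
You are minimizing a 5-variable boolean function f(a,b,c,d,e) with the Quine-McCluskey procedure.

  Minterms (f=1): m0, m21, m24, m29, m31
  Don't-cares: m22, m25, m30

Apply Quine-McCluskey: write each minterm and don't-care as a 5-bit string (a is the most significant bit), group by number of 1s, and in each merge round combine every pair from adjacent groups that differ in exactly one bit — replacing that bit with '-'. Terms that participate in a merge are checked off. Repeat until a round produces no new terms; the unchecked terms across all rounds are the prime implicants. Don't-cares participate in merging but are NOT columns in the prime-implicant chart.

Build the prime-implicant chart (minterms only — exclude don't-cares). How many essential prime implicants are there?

3

[col 0] 00000, 10101*, 10110*, 11000*, 11001*, 11101*, 11110*, 11111*
[col 1] 1-101, 1-110, 11-01, 1100-, 111-1, 1111-
Prime implicants: 00000, 1-101, 1-110, 11-01, 1100-, 111-1, 1111-
PI chart (minterm → PIs covering it):
  0 | 00000  (sole → essential)
  21 | 1-101  (sole → essential)
  24 | 1100-  (sole → essential)
  29 | 1-101,11-01,111-1
  31 | 111-1,1111-
Essential prime implicants: 00000, 1-101, 1100-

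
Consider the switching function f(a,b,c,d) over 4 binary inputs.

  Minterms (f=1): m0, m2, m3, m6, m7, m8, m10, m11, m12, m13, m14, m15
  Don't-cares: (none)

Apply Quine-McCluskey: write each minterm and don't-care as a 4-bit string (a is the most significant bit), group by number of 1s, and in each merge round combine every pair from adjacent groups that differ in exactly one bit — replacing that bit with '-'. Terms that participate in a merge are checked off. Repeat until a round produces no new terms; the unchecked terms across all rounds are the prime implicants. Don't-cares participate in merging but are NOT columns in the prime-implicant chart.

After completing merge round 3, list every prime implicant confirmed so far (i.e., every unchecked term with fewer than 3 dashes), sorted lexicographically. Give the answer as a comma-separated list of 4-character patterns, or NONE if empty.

-0-0, 1--0, 11--

size-2^0 implicants → 0000(✓)  0010(✓)  0011(✓)  0110(✓)  0111(✓)  1000(✓)  1010(✓)  1011(✓)  1100(✓)  1101(✓)  1110(✓)  1111(✓)
size-2^1 implicants → -000(✓)  -010(✓)  -011(✓)  -110(✓)  -111(✓)  0-10(✓)  0-11(✓)  00-0(✓)  001-(✓)  011-(✓)  1-00(✓)  1-10(✓)  1-11(✓)  10-0(✓)  101-(✓)  11-0(✓)  11-1(✓)  110-(✓)  111-(✓)
size-2^2 implicants → --10(✓)  --11(✓)  -0-0  -01-(✓)  -11-(✓)  0-1-(✓)  1--0  1-1-(✓)  11--
size-2^3 implicants → --1-
Unchecked terms (primes): --1-, -0-0, 1--0, 11--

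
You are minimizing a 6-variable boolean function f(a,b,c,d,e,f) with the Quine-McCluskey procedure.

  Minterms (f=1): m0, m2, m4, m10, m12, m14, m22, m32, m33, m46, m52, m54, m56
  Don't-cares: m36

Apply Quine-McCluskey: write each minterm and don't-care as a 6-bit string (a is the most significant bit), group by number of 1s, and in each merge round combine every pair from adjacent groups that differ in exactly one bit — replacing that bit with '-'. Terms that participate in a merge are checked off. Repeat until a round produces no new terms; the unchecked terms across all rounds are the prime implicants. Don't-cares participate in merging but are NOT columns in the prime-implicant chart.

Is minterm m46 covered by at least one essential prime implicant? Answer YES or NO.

YES

size-2^0 implicants → 000000(✓)  000010(✓)  000100(✓)  001010(✓)  001100(✓)  001110(✓)  010110(✓)  100000(✓)  100001(✓)  100100(✓)  101110(✓)  110100(✓)  110110(✓)  111000
size-2^1 implicants → -00000(✓)  -00100(✓)  -01110  -10110  00-010  00-100  000-00(✓)  0000-0  001-10  0011-0  1-0100  100-00(✓)  10000-  1101-0
size-2^2 implicants → -00-00
Unchecked terms (primes): -00-00, -01110, -10110, 00-010, 00-100, 0000-0, 001-10, 0011-0, 1-0100, 10000-, 1101-0, 111000
Minterm coverage:
  m0 ⊆ -00-00,0000-0
  m2 ⊆ 00-010,0000-0
  m4 ⊆ -00-00,00-100
  m10 ⊆ 00-010,001-10
  m12 ⊆ 00-100,0011-0
  m14 ⊆ -01110,001-10,0011-0
  m22 ⊆ -10110 [E]
  m32 ⊆ -00-00,10000-
  m33 ⊆ 10000- [E]
  m46 ⊆ -01110 [E]
  m52 ⊆ 1-0100,1101-0
  m54 ⊆ -10110,1101-0
  m56 ⊆ 111000 [E]
E = {-01110, -10110, 10000-, 111000}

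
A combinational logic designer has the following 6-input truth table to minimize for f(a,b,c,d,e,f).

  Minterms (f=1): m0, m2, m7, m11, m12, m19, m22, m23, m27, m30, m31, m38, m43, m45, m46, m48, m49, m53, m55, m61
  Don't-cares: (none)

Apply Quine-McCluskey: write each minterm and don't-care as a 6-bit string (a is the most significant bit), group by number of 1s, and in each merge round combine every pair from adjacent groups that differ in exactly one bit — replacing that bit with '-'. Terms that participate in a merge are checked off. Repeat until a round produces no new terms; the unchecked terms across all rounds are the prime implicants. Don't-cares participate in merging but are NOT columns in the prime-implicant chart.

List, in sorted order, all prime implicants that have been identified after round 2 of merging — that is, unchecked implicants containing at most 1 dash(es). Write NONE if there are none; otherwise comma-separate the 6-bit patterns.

-01011, -10111, 0-0111, 0-1011, 0000-0, 001100, 1-1101, 10-110, 11-101, 110-01, 11000-, 1101-1

size-2^0 implicants → 000000(✓)  000010(✓)  000111(✓)  001011(✓)  001100  010011(✓)  010110(✓)  010111(✓)  011011(✓)  011110(✓)  011111(✓)  100110(✓)  101011(✓)  101101(✓)  101110(✓)  110000(✓)  110001(✓)  110101(✓)  110111(✓)  111101(✓)
size-2^1 implicants → -01011  -10111  0-0111  0-1011  0000-0  01-011(✓)  01-110(✓)  01-111(✓)  010-11(✓)  01011-(✓)  011-11(✓)  01111-(✓)  1-1101  10-110  11-101  110-01  11000-  1101-1
size-2^2 implicants → 01--11  01-11-
Unchecked terms (primes): -01011, -10111, 0-0111, 0-1011, 0000-0, 001100, 01--11, 01-11-, 1-1101, 10-110, 11-101, 110-01, 11000-, 1101-1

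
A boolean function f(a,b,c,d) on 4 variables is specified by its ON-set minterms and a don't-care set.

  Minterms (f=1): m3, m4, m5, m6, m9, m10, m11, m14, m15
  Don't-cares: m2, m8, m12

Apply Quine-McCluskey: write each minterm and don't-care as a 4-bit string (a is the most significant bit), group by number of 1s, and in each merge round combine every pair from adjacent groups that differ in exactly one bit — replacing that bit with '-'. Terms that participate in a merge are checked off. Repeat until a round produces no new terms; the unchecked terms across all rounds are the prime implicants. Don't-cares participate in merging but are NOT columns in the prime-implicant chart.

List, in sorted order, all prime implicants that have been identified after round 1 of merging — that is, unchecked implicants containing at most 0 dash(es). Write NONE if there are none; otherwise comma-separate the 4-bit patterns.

NONE

size-2^0 implicants → 0010(✓)  0011(✓)  0100(✓)  0101(✓)  0110(✓)  1000(✓)  1001(✓)  1010(✓)  1011(✓)  1100(✓)  1110(✓)  1111(✓)
size-2^1 implicants → -010(✓)  -011(✓)  -100(✓)  -110(✓)  0-10(✓)  001-(✓)  01-0(✓)  010-  1-00(✓)  1-10(✓)  1-11(✓)  10-0(✓)  10-1(✓)  100-(✓)  101-(✓)  11-0(✓)  111-(✓)
size-2^2 implicants → --10  -01-  -1-0  1--0  1-1-  10--
Unchecked terms (primes): --10, -01-, -1-0, 010-, 1--0, 1-1-, 10--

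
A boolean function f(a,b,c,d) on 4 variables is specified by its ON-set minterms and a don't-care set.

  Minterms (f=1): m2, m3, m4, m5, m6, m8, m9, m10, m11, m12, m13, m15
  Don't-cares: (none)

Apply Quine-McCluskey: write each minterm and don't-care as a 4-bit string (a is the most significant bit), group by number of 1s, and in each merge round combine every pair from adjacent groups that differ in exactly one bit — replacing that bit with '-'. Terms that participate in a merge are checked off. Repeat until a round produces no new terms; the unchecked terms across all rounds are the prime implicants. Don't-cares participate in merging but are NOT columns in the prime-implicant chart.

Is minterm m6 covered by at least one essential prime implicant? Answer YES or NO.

[col 0] 0010*, 0011*, 0100*, 0101*, 0110*, 1000*, 1001*, 1010*, 1011*, 1100*, 1101*, 1111*
[col 1] -010*, -011*, -100*, -101*, 0-10, 001-*, 01-0, 010-*, 1-00*, 1-01*, 1-11*, 10-0*, 10-1*, 100-*, 101-*, 11-1*, 110-*
[col 2] -01-, -10-, 1--1, 1-0-, 10--
Prime implicants: -01-, -10-, 0-10, 01-0, 1--1, 1-0-, 10--
PI chart (minterm → PIs covering it):
  2 | -01-,0-10
  3 | -01-  (sole → essential)
  4 | -10-,01-0
  5 | -10-  (sole → essential)
  6 | 0-10,01-0
  8 | 1-0-,10--
  9 | 1--1,1-0-,10--
  10 | -01-,10--
  11 | -01-,1--1,10--
  12 | -10-,1-0-
  13 | -10-,1--1,1-0-
  15 | 1--1  (sole → essential)
Essential prime implicants: -01-, -10-, 1--1

NO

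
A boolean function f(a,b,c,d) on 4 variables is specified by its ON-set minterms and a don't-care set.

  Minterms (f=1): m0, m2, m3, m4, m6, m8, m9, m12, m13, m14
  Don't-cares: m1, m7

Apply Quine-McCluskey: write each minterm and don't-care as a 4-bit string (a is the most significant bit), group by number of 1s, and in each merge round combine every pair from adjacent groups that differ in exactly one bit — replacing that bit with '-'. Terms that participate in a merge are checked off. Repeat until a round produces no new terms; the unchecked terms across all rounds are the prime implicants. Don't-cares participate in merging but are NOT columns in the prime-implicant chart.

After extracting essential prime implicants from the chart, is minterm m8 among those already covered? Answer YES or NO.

size-2^0 implicants → 0000(✓)  0001(✓)  0010(✓)  0011(✓)  0100(✓)  0110(✓)  0111(✓)  1000(✓)  1001(✓)  1100(✓)  1101(✓)  1110(✓)
size-2^1 implicants → -000(✓)  -001(✓)  -100(✓)  -110(✓)  0-00(✓)  0-10(✓)  0-11(✓)  00-0(✓)  00-1(✓)  000-(✓)  001-(✓)  01-0(✓)  011-(✓)  1-00(✓)  1-01(✓)  100-(✓)  11-0(✓)  110-(✓)
size-2^2 implicants → --00  -00-  -1-0  0--0  0-1-  00--  1-0-
Unchecked terms (primes): --00, -00-, -1-0, 0--0, 0-1-, 00--, 1-0-
Minterm coverage:
  m0 ⊆ --00,-00-,0--0,00--
  m2 ⊆ 0--0,0-1-,00--
  m3 ⊆ 0-1-,00--
  m4 ⊆ --00,-1-0,0--0
  m6 ⊆ -1-0,0--0,0-1-
  m8 ⊆ --00,-00-,1-0-
  m9 ⊆ -00-,1-0-
  m12 ⊆ --00,-1-0,1-0-
  m13 ⊆ 1-0- [E]
  m14 ⊆ -1-0 [E]
E = {-1-0, 1-0-}

YES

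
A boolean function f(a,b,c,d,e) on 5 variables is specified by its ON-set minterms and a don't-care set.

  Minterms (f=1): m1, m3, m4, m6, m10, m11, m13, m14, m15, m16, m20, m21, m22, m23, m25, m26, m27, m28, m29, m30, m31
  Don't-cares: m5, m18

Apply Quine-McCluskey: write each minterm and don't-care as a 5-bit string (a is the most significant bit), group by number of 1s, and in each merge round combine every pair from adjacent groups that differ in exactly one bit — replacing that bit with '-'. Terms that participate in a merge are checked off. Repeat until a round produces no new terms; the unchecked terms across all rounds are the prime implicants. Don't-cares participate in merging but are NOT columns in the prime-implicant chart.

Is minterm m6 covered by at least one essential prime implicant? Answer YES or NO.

NO

size-2^0 implicants → 00001(✓)  00011(✓)  00100(✓)  00101(✓)  00110(✓)  01010(✓)  01011(✓)  01101(✓)  01110(✓)  01111(✓)  10000(✓)  10010(✓)  10100(✓)  10101(✓)  10110(✓)  10111(✓)  11001(✓)  11010(✓)  11011(✓)  11100(✓)  11101(✓)  11110(✓)  11111(✓)
size-2^1 implicants → -0100(✓)  -0101(✓)  -0110(✓)  -1010(✓)  -1011(✓)  -1101(✓)  -1110(✓)  -1111(✓)  0-011  0-101(✓)  0-110(✓)  00-01  000-1  001-0(✓)  0010-(✓)  01-10(✓)  01-11(✓)  0101-(✓)  011-1(✓)  0111-(✓)  1-010(✓)  1-100(✓)  1-101(✓)  1-110(✓)  1-111(✓)  10-00(✓)  10-10(✓)  100-0(✓)  101-0(✓)  101-1(✓)  1010-(✓)  1011-(✓)  11-01(✓)  11-10(✓)  11-11(✓)  110-1(✓)  1101-(✓)  111-0(✓)  111-1(✓)  1110-(✓)  1111-(✓)
size-2^2 implicants → --101  --110  -01-0  -010-  -1-10(✓)  -1-11(✓)  -101-(✓)  -11-1  -111-(✓)  01-1-(✓)  1--10  1-1-0(✓)  1-1-1(✓)  1-10-(✓)  1-11-(✓)  10--0  101--(✓)  11--1  11-1-(✓)  111--(✓)
size-2^3 implicants → -1-1-  1-1--
Unchecked terms (primes): --101, --110, -01-0, -010-, -1-1-, -11-1, 0-011, 00-01, 000-1, 1--10, 1-1--, 10--0, 11--1
Minterm coverage:
  m1 ⊆ 00-01,000-1
  m3 ⊆ 0-011,000-1
  m4 ⊆ -01-0,-010-
  m6 ⊆ --110,-01-0
  m10 ⊆ -1-1- [E]
  m11 ⊆ -1-1-,0-011
  m13 ⊆ --101,-11-1
  m14 ⊆ --110,-1-1-
  m15 ⊆ -1-1-,-11-1
  m16 ⊆ 10--0 [E]
  m20 ⊆ -01-0,-010-,1-1--,10--0
  m21 ⊆ --101,-010-,1-1--
  m22 ⊆ --110,-01-0,1--10,1-1--,10--0
  m23 ⊆ 1-1-- [E]
  m25 ⊆ 11--1 [E]
  m26 ⊆ -1-1-,1--10
  m27 ⊆ -1-1-,11--1
  m28 ⊆ 1-1-- [E]
  m29 ⊆ --101,-11-1,1-1--,11--1
  m30 ⊆ --110,-1-1-,1--10,1-1--
  m31 ⊆ -1-1-,-11-1,1-1--,11--1
E = {-1-1-, 1-1--, 10--0, 11--1}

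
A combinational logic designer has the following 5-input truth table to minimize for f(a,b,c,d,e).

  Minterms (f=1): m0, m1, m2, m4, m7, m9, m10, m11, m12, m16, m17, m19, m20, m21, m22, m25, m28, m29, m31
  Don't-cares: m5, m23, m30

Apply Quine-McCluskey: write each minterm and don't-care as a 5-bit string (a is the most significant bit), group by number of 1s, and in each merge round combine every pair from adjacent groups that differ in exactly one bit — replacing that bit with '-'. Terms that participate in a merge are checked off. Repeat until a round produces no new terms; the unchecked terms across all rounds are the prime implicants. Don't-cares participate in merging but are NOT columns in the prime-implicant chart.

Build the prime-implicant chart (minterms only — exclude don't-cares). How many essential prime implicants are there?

Round 0: 00000✓ 00001✓ 00010✓ 00100✓ 00101✓ 00111✓ 01001✓ 01010✓ 01011✓ 01100✓ 10000✓ 10001✓ 10011✓ 10100✓ 10101✓ 10110✓ 10111✓ 11001✓ 11100✓ 11101✓ 11110✓ 11111✓
Round 1: -0000✓ -0001✓ -0100✓ -0101✓ -0111✓ -1001✓ -1100✓ 0-001✓ 0-010 0-100✓ 00-00✓ 00-01✓ 000-0 0000-✓ 001-1✓ 0010-✓ 010-1 0101- 1-001✓ 1-100✓ 1-101✓ 1-110✓ 1-111✓ 10-00✓ 10-01✓ 10-11✓ 100-1✓ 1000-✓ 101-0✓ 101-1✓ 1010-✓ 1011-✓ 11-01✓ 111-0✓ 111-1✓ 1110-✓ 1111-✓
Round 2: --001 --100 -0-00✓ -0-01✓ -000-✓ -01-1 -010-✓ 00-0-✓ 1--01 1-1-0✓ 1-1-1✓ 1-10-✓ 1-11-✓ 10--1 10-0-✓ 101--✓ 111--✓
Round 3: -0-0- 1-1--
PIs = {--001, --100, -0-0-, -01-1, 0-010, 000-0, 010-1, 0101-, 1--01, 1-1--, 10--1}
Coverage chart:
  m0: -0-0-,000-0
  m1: --001,-0-0-
  m2: 0-010,000-0
  m4: --100,-0-0-
  m7: -01-1 ←essential
  m9: --001,010-1
  m10: 0-010,0101-
  m11: 010-1,0101-
  m12: --100 ←essential
  m16: -0-0- ←essential
  m17: --001,-0-0-,1--01,10--1
  m19: 10--1 ←essential
  m20: --100,-0-0-,1-1--
  m21: -0-0-,-01-1,1--01,1-1--,10--1
  m22: 1-1-- ←essential
  m25: --001,1--01
  m28: --100,1-1--
  m29: 1--01,1-1--
  m31: 1-1-- ←essential
Essential: --100, -0-0-, -01-1, 1-1--, 10--1

5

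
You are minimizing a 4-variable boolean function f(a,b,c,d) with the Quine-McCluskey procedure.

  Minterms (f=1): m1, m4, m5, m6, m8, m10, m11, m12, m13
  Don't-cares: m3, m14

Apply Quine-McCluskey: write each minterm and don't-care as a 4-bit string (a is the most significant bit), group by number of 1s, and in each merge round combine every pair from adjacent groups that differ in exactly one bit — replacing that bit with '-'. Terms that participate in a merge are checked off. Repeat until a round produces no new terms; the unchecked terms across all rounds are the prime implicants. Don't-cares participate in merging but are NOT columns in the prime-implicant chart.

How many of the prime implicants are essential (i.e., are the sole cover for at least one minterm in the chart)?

3

Round 0: 0001✓ 0011✓ 0100✓ 0101✓ 0110✓ 1000✓ 1010✓ 1011✓ 1100✓ 1101✓ 1110✓
Round 1: -011 -100✓ -101✓ -110✓ 0-01 00-1 01-0✓ 010-✓ 1-00✓ 1-10✓ 10-0✓ 101- 11-0✓ 110-✓
Round 2: -1-0 -10- 1--0
PIs = {-011, -1-0, -10-, 0-01, 00-1, 1--0, 101-}
Coverage chart:
  m1: 0-01,00-1
  m4: -1-0,-10-
  m5: -10-,0-01
  m6: -1-0 ←essential
  m8: 1--0 ←essential
  m10: 1--0,101-
  m11: -011,101-
  m12: -1-0,-10-,1--0
  m13: -10- ←essential
Essential: -1-0, -10-, 1--0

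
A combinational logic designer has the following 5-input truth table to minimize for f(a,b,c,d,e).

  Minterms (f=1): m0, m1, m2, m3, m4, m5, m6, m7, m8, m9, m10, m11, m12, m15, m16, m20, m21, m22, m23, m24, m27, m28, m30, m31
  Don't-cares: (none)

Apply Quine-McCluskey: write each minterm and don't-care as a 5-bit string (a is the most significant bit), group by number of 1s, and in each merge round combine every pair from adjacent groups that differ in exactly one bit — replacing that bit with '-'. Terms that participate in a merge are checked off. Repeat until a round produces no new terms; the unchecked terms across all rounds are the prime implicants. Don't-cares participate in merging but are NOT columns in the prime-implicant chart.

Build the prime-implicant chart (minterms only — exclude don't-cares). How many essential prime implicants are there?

[col 0] 00000*, 00001*, 00010*, 00011*, 00100*, 00101*, 00110*, 00111*, 01000*, 01001*, 01010*, 01011*, 01100*, 01111*, 10000*, 10100*, 10101*, 10110*, 10111*, 11000*, 11011*, 11100*, 11110*, 11111*
[col 1] -0000*, -0100*, -0101*, -0110*, -0111*, -1000*, -1011*, -1100*, -1111*, 0-000*, 0-001*, 0-010*, 0-011*, 0-100*, 0-111*, 00-00*, 00-01*, 00-10*, 00-11*, 000-0*, 000-1*, 0000-*, 0001-*, 001-0*, 001-1*, 0010-*, 0011-*, 01-00*, 01-11*, 010-0*, 010-1*, 0100-*, 0101-*, 1-000*, 1-100*, 1-110*, 1-111*, 10-00*, 101-0*, 101-1*, 1010-*, 1011-*, 11-00*, 11-11*, 111-0*, 1111-*
[col 2] --000*, --100*, --111, -0-00*, -01-0*, -01-1*, -010-*, -011-*, -1-00*, -1-11, 0--00*, 0--11, 0-0-0*, 0-0-1*, 0-00-*, 0-01-*, 00--0*, 00--1*, 00-0-*, 00-1-*, 000--*, 001--*, 010--*, 1--00*, 1-1-0, 1-11-, 101--*
[col 3] ---00, -01--, 0-0--, 00---
Prime implicants: ---00, --111, -01--, -1-11, 0--11, 0-0--, 00---, 1-1-0, 1-11-
PI chart (minterm → PIs covering it):
  0 | ---00,0-0--,00---
  1 | 0-0--,00---
  2 | 0-0--,00---
  3 | 0--11,0-0--,00---
  4 | ---00,-01--,00---
  5 | -01--,00---
  6 | -01--,00---
  7 | --111,-01--,0--11,00---
  8 | ---00,0-0--
  9 | 0-0--  (sole → essential)
  10 | 0-0--  (sole → essential)
  11 | -1-11,0--11,0-0--
  12 | ---00  (sole → essential)
  15 | --111,-1-11,0--11
  16 | ---00  (sole → essential)
  20 | ---00,-01--,1-1-0
  21 | -01--  (sole → essential)
  22 | -01--,1-1-0,1-11-
  23 | --111,-01--,1-11-
  24 | ---00  (sole → essential)
  27 | -1-11  (sole → essential)
  28 | ---00,1-1-0
  30 | 1-1-0,1-11-
  31 | --111,-1-11,1-11-
Essential prime implicants: ---00, -01--, -1-11, 0-0--

4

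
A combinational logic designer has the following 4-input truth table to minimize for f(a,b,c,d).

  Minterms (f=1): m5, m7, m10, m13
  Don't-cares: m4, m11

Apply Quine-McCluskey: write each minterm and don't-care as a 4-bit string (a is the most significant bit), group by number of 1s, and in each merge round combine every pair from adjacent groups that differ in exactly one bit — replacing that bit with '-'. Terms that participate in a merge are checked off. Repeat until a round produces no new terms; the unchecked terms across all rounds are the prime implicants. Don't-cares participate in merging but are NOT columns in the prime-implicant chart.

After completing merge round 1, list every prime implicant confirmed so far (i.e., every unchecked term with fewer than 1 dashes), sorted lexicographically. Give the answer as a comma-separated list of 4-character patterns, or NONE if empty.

size-2^0 implicants → 0100(✓)  0101(✓)  0111(✓)  1010(✓)  1011(✓)  1101(✓)
size-2^1 implicants → -101  01-1  010-  101-
Unchecked terms (primes): -101, 01-1, 010-, 101-

NONE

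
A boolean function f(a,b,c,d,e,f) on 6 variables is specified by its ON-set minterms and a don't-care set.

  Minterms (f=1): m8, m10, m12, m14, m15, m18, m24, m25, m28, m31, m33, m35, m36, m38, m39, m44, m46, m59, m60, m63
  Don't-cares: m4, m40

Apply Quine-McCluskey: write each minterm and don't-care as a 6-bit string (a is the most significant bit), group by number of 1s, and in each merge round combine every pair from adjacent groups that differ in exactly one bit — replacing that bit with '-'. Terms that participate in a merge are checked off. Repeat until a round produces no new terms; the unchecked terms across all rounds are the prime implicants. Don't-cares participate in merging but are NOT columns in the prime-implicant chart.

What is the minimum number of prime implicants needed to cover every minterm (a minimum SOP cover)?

9

size-2^0 implicants → 000100(✓)  001000(✓)  001010(✓)  001100(✓)  001110(✓)  001111(✓)  010010  011000(✓)  011001(✓)  011100(✓)  011111(✓)  100001(✓)  100011(✓)  100100(✓)  100110(✓)  100111(✓)  101000(✓)  101100(✓)  101110(✓)  111011(✓)  111100(✓)  111111(✓)
size-2^1 implicants → -00100(✓)  -01000(✓)  -01100(✓)  -01110(✓)  -11100(✓)  -11111  0-1000(✓)  0-1100(✓)  0-1111  00-100(✓)  001-00(✓)  001-10(✓)  0010-0(✓)  0011-0(✓)  00111-  011-00(✓)  01100-  1-1100(✓)  10-100(✓)  10-110(✓)  100-11  1000-1  1001-0(✓)  10011-  101-00(✓)  1011-0(✓)  111-11
size-2^2 implicants → --1100  -0-100  -01-00  -011-0  0-1-00  001--0  10-1-0
Unchecked terms (primes): --1100, -0-100, -01-00, -011-0, -11111, 0-1-00, 0-1111, 001--0, 00111-, 010010, 01100-, 10-1-0, 100-11, 1000-1, 10011-, 111-11
Minterm coverage:
  m8 ⊆ -01-00,0-1-00,001--0
  m10 ⊆ 001--0 [E]
  m12 ⊆ --1100,-0-100,-01-00,-011-0,0-1-00,001--0
  m14 ⊆ -011-0,001--0,00111-
  m15 ⊆ 0-1111,00111-
  m18 ⊆ 010010 [E]
  m24 ⊆ 0-1-00,01100-
  m25 ⊆ 01100- [E]
  m28 ⊆ --1100,0-1-00
  m31 ⊆ -11111,0-1111
  m33 ⊆ 1000-1 [E]
  m35 ⊆ 100-11,1000-1
  m36 ⊆ -0-100,10-1-0
  m38 ⊆ 10-1-0,10011-
  m39 ⊆ 100-11,10011-
  m44 ⊆ --1100,-0-100,-01-00,-011-0,10-1-0
  m46 ⊆ -011-0,10-1-0
  m59 ⊆ 111-11 [E]
  m60 ⊆ --1100 [E]
  m63 ⊆ -11111,111-11
E = {--1100, 001--0, 010010, 01100-, 1000-1, 111-11}
Petrick residual → 0-1111, 10-1-0, 100-11
Cover = cde'f' + a'cdef + a'b'cf' + a'bc'd'ef' + a'bcd'e' + ab'df' + ab'c'ef + ab'c'd'f + abcef  |cover|=9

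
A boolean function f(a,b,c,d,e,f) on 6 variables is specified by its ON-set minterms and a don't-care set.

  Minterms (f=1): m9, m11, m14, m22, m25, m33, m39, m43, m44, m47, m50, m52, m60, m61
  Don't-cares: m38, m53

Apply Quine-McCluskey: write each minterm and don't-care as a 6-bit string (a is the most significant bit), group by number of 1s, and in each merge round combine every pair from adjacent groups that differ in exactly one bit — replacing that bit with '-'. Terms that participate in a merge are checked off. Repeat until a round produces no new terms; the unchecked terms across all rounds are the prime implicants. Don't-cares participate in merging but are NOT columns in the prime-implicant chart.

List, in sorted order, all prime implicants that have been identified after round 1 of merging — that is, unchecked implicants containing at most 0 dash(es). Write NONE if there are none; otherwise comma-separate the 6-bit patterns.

001110, 010110, 100001, 110010

Round 0: 001001✓ 001011✓ 001110 010110 011001✓ 100001 100110✓ 100111✓ 101011✓ 101100✓ 101111✓ 110010 110100✓ 110101✓ 111100✓ 111101✓
Round 1: -01011 0-1001 0010-1 1-1100 10-111 10011- 101-11 11-100✓ 11-101✓ 11010-✓ 11110-✓
Round 2: 11-10-
PIs = {-01011, 0-1001, 0010-1, 001110, 010110, 1-1100, 10-111, 100001, 10011-, 101-11, 11-10-, 110010}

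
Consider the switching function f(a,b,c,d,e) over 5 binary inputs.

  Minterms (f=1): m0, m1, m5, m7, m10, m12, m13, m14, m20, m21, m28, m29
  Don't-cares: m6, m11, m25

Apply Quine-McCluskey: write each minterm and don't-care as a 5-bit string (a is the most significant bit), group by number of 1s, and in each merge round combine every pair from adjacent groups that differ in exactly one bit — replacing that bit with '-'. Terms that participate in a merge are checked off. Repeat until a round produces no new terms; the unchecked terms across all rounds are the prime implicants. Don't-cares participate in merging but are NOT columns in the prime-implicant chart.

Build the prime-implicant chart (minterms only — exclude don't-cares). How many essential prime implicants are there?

Round 0: 00000✓ 00001✓ 00101✓ 00110✓ 00111✓ 01010✓ 01011✓ 01100✓ 01101✓ 01110✓ 10100✓ 10101✓ 11001✓ 11100✓ 11101✓
Round 1: -0101✓ -1100✓ -1101✓ 0-101✓ 0-110 00-01 0000- 001-1 0011- 01-10 0101- 011-0 0110-✓ 1-100✓ 1-101✓ 1010-✓ 11-01 1110-✓
Round 2: --101 -110- 1-10-
PIs = {--101, -110-, 0-110, 00-01, 0000-, 001-1, 0011-, 01-10, 0101-, 011-0, 1-10-, 11-01}
Coverage chart:
  m0: 0000- ←essential
  m1: 00-01,0000-
  m5: --101,00-01,001-1
  m7: 001-1,0011-
  m10: 01-10,0101-
  m12: -110-,011-0
  m13: --101,-110-
  m14: 0-110,01-10,011-0
  m20: 1-10- ←essential
  m21: --101,1-10-
  m28: -110-,1-10-
  m29: --101,-110-,1-10-,11-01
Essential: 0000-, 1-10-

2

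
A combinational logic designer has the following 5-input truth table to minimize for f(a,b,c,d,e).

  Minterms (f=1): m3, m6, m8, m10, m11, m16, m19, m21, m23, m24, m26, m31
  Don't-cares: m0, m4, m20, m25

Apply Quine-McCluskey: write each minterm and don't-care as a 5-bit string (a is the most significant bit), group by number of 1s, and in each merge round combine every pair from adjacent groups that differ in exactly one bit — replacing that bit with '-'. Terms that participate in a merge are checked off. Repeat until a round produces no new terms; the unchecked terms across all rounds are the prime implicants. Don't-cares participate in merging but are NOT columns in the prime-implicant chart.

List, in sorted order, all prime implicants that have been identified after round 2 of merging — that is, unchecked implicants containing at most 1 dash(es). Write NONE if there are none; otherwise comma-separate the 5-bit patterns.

Round 0: 00000✓ 00011✓ 00100✓ 00110✓ 01000✓ 01010✓ 01011✓ 10000✓ 10011✓ 10100✓ 10101✓ 10111✓ 11000✓ 11001✓ 11010✓ 11111✓
Round 1: -0000✓ -0011 -0100✓ -1000✓ -1010✓ 0-000✓ 0-011 00-00✓ 001-0 010-0✓ 0101- 1-000✓ 1-111 10-00✓ 10-11 101-1 1010- 110-0✓ 1100-
Round 2: --000 -0-00 -10-0
PIs = {--000, -0-00, -0011, -10-0, 0-011, 001-0, 0101-, 1-111, 10-11, 101-1, 1010-, 1100-}

-0011, 0-011, 001-0, 0101-, 1-111, 10-11, 101-1, 1010-, 1100-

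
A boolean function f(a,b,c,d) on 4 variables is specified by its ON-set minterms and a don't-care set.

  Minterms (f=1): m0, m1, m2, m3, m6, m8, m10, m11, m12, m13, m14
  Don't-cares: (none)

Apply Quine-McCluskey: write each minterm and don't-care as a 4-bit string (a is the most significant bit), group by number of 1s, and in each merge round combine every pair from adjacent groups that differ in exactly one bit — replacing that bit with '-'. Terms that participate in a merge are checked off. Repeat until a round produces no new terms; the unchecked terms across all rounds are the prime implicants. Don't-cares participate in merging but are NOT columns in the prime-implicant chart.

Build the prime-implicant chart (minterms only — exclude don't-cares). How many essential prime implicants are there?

4

size-2^0 implicants → 0000(✓)  0001(✓)  0010(✓)  0011(✓)  0110(✓)  1000(✓)  1010(✓)  1011(✓)  1100(✓)  1101(✓)  1110(✓)
size-2^1 implicants → -000(✓)  -010(✓)  -011(✓)  -110(✓)  0-10(✓)  00-0(✓)  00-1(✓)  000-(✓)  001-(✓)  1-00(✓)  1-10(✓)  10-0(✓)  101-(✓)  11-0(✓)  110-
size-2^2 implicants → --10  -0-0  -01-  00--  1--0
Unchecked terms (primes): --10, -0-0, -01-, 00--, 1--0, 110-
Minterm coverage:
  m0 ⊆ -0-0,00--
  m1 ⊆ 00-- [E]
  m2 ⊆ --10,-0-0,-01-,00--
  m3 ⊆ -01-,00--
  m6 ⊆ --10 [E]
  m8 ⊆ -0-0,1--0
  m10 ⊆ --10,-0-0,-01-,1--0
  m11 ⊆ -01- [E]
  m12 ⊆ 1--0,110-
  m13 ⊆ 110- [E]
  m14 ⊆ --10,1--0
E = {--10, -01-, 00--, 110-}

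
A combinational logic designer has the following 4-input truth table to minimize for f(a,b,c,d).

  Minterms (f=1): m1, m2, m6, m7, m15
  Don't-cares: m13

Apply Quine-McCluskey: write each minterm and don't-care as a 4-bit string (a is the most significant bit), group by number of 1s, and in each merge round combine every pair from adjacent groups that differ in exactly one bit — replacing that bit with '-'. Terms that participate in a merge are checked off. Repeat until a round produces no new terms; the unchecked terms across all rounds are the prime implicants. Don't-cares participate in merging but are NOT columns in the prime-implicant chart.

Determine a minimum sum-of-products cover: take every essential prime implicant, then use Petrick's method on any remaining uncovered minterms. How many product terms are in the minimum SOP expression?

[col 0] 0001, 0010*, 0110*, 0111*, 1101*, 1111*
[col 1] -111, 0-10, 011-, 11-1
Prime implicants: -111, 0-10, 0001, 011-, 11-1
PI chart (minterm → PIs covering it):
  1 | 0001  (sole → essential)
  2 | 0-10  (sole → essential)
  6 | 0-10,011-
  7 | -111,011-
  15 | -111,11-1
Essential prime implicants: 0-10, 0001
Petrick residual → -111
Minimum SOP uses 3 PIs: bcd + a'cd' + a'b'c'd

3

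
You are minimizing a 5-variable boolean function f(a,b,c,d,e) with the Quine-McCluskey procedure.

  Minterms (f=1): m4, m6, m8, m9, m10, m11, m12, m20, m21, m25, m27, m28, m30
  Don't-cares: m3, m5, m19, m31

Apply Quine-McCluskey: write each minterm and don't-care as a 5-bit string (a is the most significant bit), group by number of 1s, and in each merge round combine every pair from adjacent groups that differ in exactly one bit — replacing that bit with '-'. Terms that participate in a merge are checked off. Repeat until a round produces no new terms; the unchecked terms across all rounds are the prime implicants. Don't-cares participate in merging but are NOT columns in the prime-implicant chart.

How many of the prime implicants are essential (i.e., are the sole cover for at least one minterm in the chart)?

4

Round 0: 00011✓ 00100✓ 00101✓ 00110✓ 01000✓ 01001✓ 01010✓ 01011✓ 01100✓ 10011✓ 10100✓ 10101✓ 11001✓ 11011✓ 11100✓ 11110✓ 11111✓
Round 1: -0011✓ -0100✓ -0101✓ -1001✓ -1011✓ -1100✓ 0-011✓ 0-100✓ 001-0 0010-✓ 01-00 010-0✓ 010-1✓ 0100-✓ 0101-✓ 1-011✓ 1-100✓ 1010-✓ 11-11 110-1✓ 111-0 1111-
Round 2: --011 --100 -010- -10-1 010--
PIs = {--011, --100, -010-, -10-1, 001-0, 01-00, 010--, 11-11, 111-0, 1111-}
Coverage chart:
  m4: --100,-010-,001-0
  m6: 001-0 ←essential
  m8: 01-00,010--
  m9: -10-1,010--
  m10: 010-- ←essential
  m11: --011,-10-1,010--
  m12: --100,01-00
  m20: --100,-010-
  m21: -010- ←essential
  m25: -10-1 ←essential
  m27: --011,-10-1,11-11
  m28: --100,111-0
  m30: 111-0,1111-
Essential: -010-, -10-1, 001-0, 010--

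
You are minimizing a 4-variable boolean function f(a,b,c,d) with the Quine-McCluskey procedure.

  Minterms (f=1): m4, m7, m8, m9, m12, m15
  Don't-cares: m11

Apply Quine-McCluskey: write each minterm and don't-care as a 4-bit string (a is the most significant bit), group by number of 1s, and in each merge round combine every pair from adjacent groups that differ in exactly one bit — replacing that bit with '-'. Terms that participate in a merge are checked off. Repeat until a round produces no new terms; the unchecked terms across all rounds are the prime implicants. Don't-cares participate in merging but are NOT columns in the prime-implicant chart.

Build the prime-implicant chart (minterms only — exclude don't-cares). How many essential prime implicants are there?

[col 0] 0100*, 0111*, 1000*, 1001*, 1011*, 1100*, 1111*
[col 1] -100, -111, 1-00, 1-11, 10-1, 100-
Prime implicants: -100, -111, 1-00, 1-11, 10-1, 100-
PI chart (minterm → PIs covering it):
  4 | -100  (sole → essential)
  7 | -111  (sole → essential)
  8 | 1-00,100-
  9 | 10-1,100-
  12 | -100,1-00
  15 | -111,1-11
Essential prime implicants: -100, -111

2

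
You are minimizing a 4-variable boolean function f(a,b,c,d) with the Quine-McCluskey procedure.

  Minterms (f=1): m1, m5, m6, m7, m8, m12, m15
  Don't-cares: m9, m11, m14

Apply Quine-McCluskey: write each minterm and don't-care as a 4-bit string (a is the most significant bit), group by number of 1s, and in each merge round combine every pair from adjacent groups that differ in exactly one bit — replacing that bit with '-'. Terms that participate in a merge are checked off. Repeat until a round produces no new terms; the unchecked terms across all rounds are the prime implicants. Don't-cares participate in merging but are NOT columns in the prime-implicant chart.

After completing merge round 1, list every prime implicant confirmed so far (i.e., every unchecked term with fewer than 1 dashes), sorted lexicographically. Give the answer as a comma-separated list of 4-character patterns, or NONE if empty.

NONE

Round 0: 0001✓ 0101✓ 0110✓ 0111✓ 1000✓ 1001✓ 1011✓ 1100✓ 1110✓ 1111✓
Round 1: -001 -110✓ -111✓ 0-01 01-1 011-✓ 1-00 1-11 10-1 100- 11-0 111-✓
Round 2: -11-
PIs = {-001, -11-, 0-01, 01-1, 1-00, 1-11, 10-1, 100-, 11-0}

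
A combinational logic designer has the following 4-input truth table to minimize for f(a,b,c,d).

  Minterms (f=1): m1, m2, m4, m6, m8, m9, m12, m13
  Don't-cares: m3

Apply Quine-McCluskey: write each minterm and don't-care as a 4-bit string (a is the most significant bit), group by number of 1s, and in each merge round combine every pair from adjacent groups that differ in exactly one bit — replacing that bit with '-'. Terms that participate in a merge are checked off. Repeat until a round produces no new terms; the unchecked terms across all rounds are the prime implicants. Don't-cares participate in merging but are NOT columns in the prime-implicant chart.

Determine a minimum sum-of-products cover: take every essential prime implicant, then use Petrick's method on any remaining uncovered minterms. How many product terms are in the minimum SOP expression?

4

[col 0] 0001*, 0010*, 0011*, 0100*, 0110*, 1000*, 1001*, 1100*, 1101*
[col 1] -001, -100, 0-10, 00-1, 001-, 01-0, 1-00*, 1-01*, 100-*, 110-*
[col 2] 1-0-
Prime implicants: -001, -100, 0-10, 00-1, 001-, 01-0, 1-0-
PI chart (minterm → PIs covering it):
  1 | -001,00-1
  2 | 0-10,001-
  4 | -100,01-0
  6 | 0-10,01-0
  8 | 1-0-  (sole → essential)
  9 | -001,1-0-
  12 | -100,1-0-
  13 | 1-0-  (sole → essential)
Essential prime implicants: 1-0-
Petrick residual → -001, -100, 0-10
Minimum SOP uses 4 PIs: b'c'd + bc'd' + a'cd' + ac'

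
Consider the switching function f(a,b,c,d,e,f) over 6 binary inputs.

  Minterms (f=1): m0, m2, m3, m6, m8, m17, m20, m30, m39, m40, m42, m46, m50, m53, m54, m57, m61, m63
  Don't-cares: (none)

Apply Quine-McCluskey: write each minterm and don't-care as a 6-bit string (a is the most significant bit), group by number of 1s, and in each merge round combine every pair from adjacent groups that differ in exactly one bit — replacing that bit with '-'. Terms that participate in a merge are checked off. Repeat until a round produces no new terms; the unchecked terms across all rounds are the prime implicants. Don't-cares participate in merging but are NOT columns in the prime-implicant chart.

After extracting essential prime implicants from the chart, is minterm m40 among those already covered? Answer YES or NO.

size-2^0 implicants → 000000(✓)  000010(✓)  000011(✓)  000110(✓)  001000(✓)  010001  010100  011110  100111  101000(✓)  101010(✓)  101110(✓)  110010(✓)  110101(✓)  110110(✓)  111001(✓)  111101(✓)  111111(✓)
size-2^1 implicants → -01000  00-000  000-10  0000-0  00001-  101-10  1010-0  11-101  110-10  111-01  1111-1
Unchecked terms (primes): -01000, 00-000, 000-10, 0000-0, 00001-, 010001, 010100, 011110, 100111, 101-10, 1010-0, 11-101, 110-10, 111-01, 1111-1
Minterm coverage:
  m0 ⊆ 00-000,0000-0
  m2 ⊆ 000-10,0000-0,00001-
  m3 ⊆ 00001- [E]
  m6 ⊆ 000-10 [E]
  m8 ⊆ -01000,00-000
  m17 ⊆ 010001 [E]
  m20 ⊆ 010100 [E]
  m30 ⊆ 011110 [E]
  m39 ⊆ 100111 [E]
  m40 ⊆ -01000,1010-0
  m42 ⊆ 101-10,1010-0
  m46 ⊆ 101-10 [E]
  m50 ⊆ 110-10 [E]
  m53 ⊆ 11-101 [E]
  m54 ⊆ 110-10 [E]
  m57 ⊆ 111-01 [E]
  m61 ⊆ 11-101,111-01,1111-1
  m63 ⊆ 1111-1 [E]
E = {000-10, 00001-, 010001, 010100, 011110, 100111, 101-10, 11-101, 110-10, 111-01, 1111-1}

NO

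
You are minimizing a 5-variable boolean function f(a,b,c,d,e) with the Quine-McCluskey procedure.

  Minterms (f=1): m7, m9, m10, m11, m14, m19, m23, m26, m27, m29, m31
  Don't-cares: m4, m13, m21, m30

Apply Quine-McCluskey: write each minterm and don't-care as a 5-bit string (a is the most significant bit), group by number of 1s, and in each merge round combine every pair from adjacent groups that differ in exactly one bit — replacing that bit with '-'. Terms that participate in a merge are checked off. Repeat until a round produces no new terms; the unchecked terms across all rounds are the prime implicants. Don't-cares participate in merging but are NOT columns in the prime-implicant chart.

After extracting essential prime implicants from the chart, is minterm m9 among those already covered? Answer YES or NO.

NO

Round 0: 00100 00111✓ 01001✓ 01010✓ 01011✓ 01101✓ 01110✓ 10011✓ 10101✓ 10111✓ 11010✓ 11011✓ 11101✓ 11110✓ 11111✓
Round 1: -0111 -1010✓ -1011✓ -1101 -1110✓ 01-01 01-10✓ 010-1 0101-✓ 1-011✓ 1-101✓ 1-111✓ 10-11✓ 101-1✓ 11-10✓ 11-11✓ 1101-✓ 111-1✓ 1111-✓
Round 2: -1-10 -101- 1--11 1-1-1 11-1-
PIs = {-0111, -1-10, -101-, -1101, 00100, 01-01, 010-1, 1--11, 1-1-1, 11-1-}
Coverage chart:
  m7: -0111 ←essential
  m9: 01-01,010-1
  m10: -1-10,-101-
  m11: -101-,010-1
  m14: -1-10 ←essential
  m19: 1--11 ←essential
  m23: -0111,1--11,1-1-1
  m26: -1-10,-101-,11-1-
  m27: -101-,1--11,11-1-
  m29: -1101,1-1-1
  m31: 1--11,1-1-1,11-1-
Essential: -0111, -1-10, 1--11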